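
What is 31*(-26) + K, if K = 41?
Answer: -765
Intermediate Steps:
31*(-26) + K = 31*(-26) + 41 = -806 + 41 = -765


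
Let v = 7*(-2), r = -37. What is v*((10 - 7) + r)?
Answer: 476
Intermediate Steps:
v = -14
v*((10 - 7) + r) = -14*((10 - 7) - 37) = -14*(3 - 37) = -14*(-34) = 476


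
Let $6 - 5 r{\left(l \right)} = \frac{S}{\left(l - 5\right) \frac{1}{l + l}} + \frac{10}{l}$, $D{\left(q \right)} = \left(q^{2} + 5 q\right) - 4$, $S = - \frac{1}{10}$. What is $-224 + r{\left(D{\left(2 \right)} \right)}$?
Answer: $- \frac{5573}{25} \approx -222.92$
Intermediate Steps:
$S = - \frac{1}{10}$ ($S = \left(-1\right) \frac{1}{10} = - \frac{1}{10} \approx -0.1$)
$D{\left(q \right)} = -4 + q^{2} + 5 q$
$r{\left(l \right)} = \frac{6}{5} - \frac{2}{l} + \frac{l}{25 \left(-5 + l\right)}$ ($r{\left(l \right)} = \frac{6}{5} - \frac{- \frac{1}{10 \frac{l - 5}{l + l}} + \frac{10}{l}}{5} = \frac{6}{5} - \frac{- \frac{1}{10 \frac{-5 + l}{2 l}} + \frac{10}{l}}{5} = \frac{6}{5} - \frac{- \frac{2 l \frac{1}{-5 + l}}{10} + \frac{10}{l}}{5} = \frac{6}{5} - \frac{- \frac{l}{5 \left(-5 + l\right)} + \frac{10}{l}}{5} = \frac{6}{5} - \frac{\frac{10}{l} - \frac{l}{5 \left(-5 + l\right)}}{5} = \frac{6}{5} + \left(- \frac{2}{l} + \frac{l}{25 \left(-5 + l\right)}\right) = \frac{6}{5} - \frac{2}{l} + \frac{l}{25 \left(-5 + l\right)}$)
$-224 + r{\left(D{\left(2 \right)} \right)} = -224 + \frac{250 - 200 \left(-4 + 2^{2} + 5 \cdot 2\right) + 31 \left(-4 + 2^{2} + 5 \cdot 2\right)^{2}}{25 \left(-4 + 2^{2} + 5 \cdot 2\right) \left(-5 + \left(-4 + 2^{2} + 5 \cdot 2\right)\right)} = -224 + \frac{250 - 200 \left(-4 + 4 + 10\right) + 31 \left(-4 + 4 + 10\right)^{2}}{25 \left(-4 + 4 + 10\right) \left(-5 + \left(-4 + 4 + 10\right)\right)} = -224 + \frac{250 - 2000 + 31 \cdot 10^{2}}{25 \cdot 10 \left(-5 + 10\right)} = -224 + \frac{1}{25} \cdot \frac{1}{10} \cdot \frac{1}{5} \left(250 - 2000 + 31 \cdot 100\right) = -224 + \frac{1}{25} \cdot \frac{1}{10} \cdot \frac{1}{5} \left(250 - 2000 + 3100\right) = -224 + \frac{1}{25} \cdot \frac{1}{10} \cdot \frac{1}{5} \cdot 1350 = -224 + \frac{27}{25} = - \frac{5573}{25}$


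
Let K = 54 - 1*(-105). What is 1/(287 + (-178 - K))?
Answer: -1/50 ≈ -0.020000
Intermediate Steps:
K = 159 (K = 54 + 105 = 159)
1/(287 + (-178 - K)) = 1/(287 + (-178 - 1*159)) = 1/(287 + (-178 - 159)) = 1/(287 - 337) = 1/(-50) = -1/50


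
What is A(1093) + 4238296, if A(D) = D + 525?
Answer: 4239914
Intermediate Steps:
A(D) = 525 + D
A(1093) + 4238296 = (525 + 1093) + 4238296 = 1618 + 4238296 = 4239914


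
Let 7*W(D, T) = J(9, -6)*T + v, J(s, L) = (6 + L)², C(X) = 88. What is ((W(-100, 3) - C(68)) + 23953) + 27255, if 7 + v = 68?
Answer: 357901/7 ≈ 51129.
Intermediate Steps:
v = 61 (v = -7 + 68 = 61)
W(D, T) = 61/7 (W(D, T) = ((6 - 6)²*T + 61)/7 = (0²*T + 61)/7 = (0*T + 61)/7 = (0 + 61)/7 = (⅐)*61 = 61/7)
((W(-100, 3) - C(68)) + 23953) + 27255 = ((61/7 - 1*88) + 23953) + 27255 = ((61/7 - 88) + 23953) + 27255 = (-555/7 + 23953) + 27255 = 167116/7 + 27255 = 357901/7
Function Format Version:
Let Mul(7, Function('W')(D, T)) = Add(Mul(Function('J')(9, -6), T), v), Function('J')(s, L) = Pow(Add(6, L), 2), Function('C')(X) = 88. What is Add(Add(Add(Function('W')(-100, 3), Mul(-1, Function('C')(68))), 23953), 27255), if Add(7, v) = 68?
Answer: Rational(357901, 7) ≈ 51129.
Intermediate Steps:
v = 61 (v = Add(-7, 68) = 61)
Function('W')(D, T) = Rational(61, 7) (Function('W')(D, T) = Mul(Rational(1, 7), Add(Mul(Pow(Add(6, -6), 2), T), 61)) = Mul(Rational(1, 7), Add(Mul(Pow(0, 2), T), 61)) = Mul(Rational(1, 7), Add(Mul(0, T), 61)) = Mul(Rational(1, 7), Add(0, 61)) = Mul(Rational(1, 7), 61) = Rational(61, 7))
Add(Add(Add(Function('W')(-100, 3), Mul(-1, Function('C')(68))), 23953), 27255) = Add(Add(Add(Rational(61, 7), Mul(-1, 88)), 23953), 27255) = Add(Add(Add(Rational(61, 7), -88), 23953), 27255) = Add(Add(Rational(-555, 7), 23953), 27255) = Add(Rational(167116, 7), 27255) = Rational(357901, 7)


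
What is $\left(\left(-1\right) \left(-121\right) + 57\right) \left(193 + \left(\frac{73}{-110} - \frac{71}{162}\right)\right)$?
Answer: $\frac{152173268}{4455} \approx 34158.0$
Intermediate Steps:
$\left(\left(-1\right) \left(-121\right) + 57\right) \left(193 + \left(\frac{73}{-110} - \frac{71}{162}\right)\right) = \left(121 + 57\right) \left(193 + \left(73 \left(- \frac{1}{110}\right) - \frac{71}{162}\right)\right) = 178 \left(193 - \frac{4909}{4455}\right) = 178 \cdot \frac{854906}{4455} = \frac{152173268}{4455}$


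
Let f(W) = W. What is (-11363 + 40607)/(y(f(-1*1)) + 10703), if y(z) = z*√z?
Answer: 156499266/57277105 + 14622*I/57277105 ≈ 2.7323 + 0.00025529*I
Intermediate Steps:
y(z) = z^(3/2)
(-11363 + 40607)/(y(f(-1*1)) + 10703) = (-11363 + 40607)/((-1*1)^(3/2) + 10703) = 29244/((-1)^(3/2) + 10703) = 29244/(-I + 10703) = 29244/(10703 - I) = 29244*((10703 + I)/114554210) = 14622*(10703 + I)/57277105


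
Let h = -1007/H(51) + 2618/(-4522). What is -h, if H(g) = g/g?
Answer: 19144/19 ≈ 1007.6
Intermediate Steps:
H(g) = 1
h = -19144/19 (h = -1007/1 + 2618/(-4522) = -1007*1 + 2618*(-1/4522) = -1007 - 11/19 = -19144/19 ≈ -1007.6)
-h = -1*(-19144/19) = 19144/19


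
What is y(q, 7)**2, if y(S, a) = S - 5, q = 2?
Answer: 9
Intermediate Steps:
y(S, a) = -5 + S
y(q, 7)**2 = (-5 + 2)**2 = (-3)**2 = 9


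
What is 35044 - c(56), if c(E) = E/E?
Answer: 35043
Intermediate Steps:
c(E) = 1
35044 - c(56) = 35044 - 1*1 = 35044 - 1 = 35043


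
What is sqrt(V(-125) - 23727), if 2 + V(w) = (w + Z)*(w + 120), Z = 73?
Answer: I*sqrt(23469) ≈ 153.2*I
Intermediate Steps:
V(w) = -2 + (73 + w)*(120 + w) (V(w) = -2 + (w + 73)*(w + 120) = -2 + (73 + w)*(120 + w))
sqrt(V(-125) - 23727) = sqrt((8758 + (-125)**2 + 193*(-125)) - 23727) = sqrt((8758 + 15625 - 24125) - 23727) = sqrt(258 - 23727) = sqrt(-23469) = I*sqrt(23469)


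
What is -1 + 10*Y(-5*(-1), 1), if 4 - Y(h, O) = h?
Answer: -11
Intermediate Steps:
Y(h, O) = 4 - h
-1 + 10*Y(-5*(-1), 1) = -1 + 10*(4 - (-5)*(-1)) = -1 + 10*(4 - 1*5) = -1 + 10*(4 - 5) = -1 + 10*(-1) = -1 - 10 = -11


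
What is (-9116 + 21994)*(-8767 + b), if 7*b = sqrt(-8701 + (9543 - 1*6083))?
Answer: -112901426 + 12878*I*sqrt(5241)/7 ≈ -1.129e+8 + 1.3319e+5*I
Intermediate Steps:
b = I*sqrt(5241)/7 (b = sqrt(-8701 + (9543 - 1*6083))/7 = sqrt(-8701 + (9543 - 6083))/7 = sqrt(-8701 + 3460)/7 = sqrt(-5241)/7 = (I*sqrt(5241))/7 = I*sqrt(5241)/7 ≈ 10.342*I)
(-9116 + 21994)*(-8767 + b) = (-9116 + 21994)*(-8767 + I*sqrt(5241)/7) = 12878*(-8767 + I*sqrt(5241)/7) = -112901426 + 12878*I*sqrt(5241)/7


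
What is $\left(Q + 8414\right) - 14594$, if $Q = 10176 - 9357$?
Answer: $-5361$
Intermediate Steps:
$Q = 819$ ($Q = 10176 - 9357 = 819$)
$\left(Q + 8414\right) - 14594 = \left(819 + 8414\right) - 14594 = 9233 - 14594 = -5361$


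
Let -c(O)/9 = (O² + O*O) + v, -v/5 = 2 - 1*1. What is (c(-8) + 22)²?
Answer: 1177225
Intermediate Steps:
v = -5 (v = -5*(2 - 1*1) = -5*(2 - 1) = -5*1 = -5)
c(O) = 45 - 18*O² (c(O) = -9*((O² + O*O) - 5) = -9*((O² + O²) - 5) = -9*(2*O² - 5) = -9*(-5 + 2*O²) = 45 - 18*O²)
(c(-8) + 22)² = ((45 - 18*(-8)²) + 22)² = ((45 - 18*64) + 22)² = ((45 - 1152) + 22)² = (-1107 + 22)² = (-1085)² = 1177225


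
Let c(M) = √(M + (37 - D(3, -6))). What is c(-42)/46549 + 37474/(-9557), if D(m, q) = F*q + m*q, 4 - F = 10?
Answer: -37474/9557 + I*√23/46549 ≈ -3.9211 + 0.00010303*I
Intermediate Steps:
F = -6 (F = 4 - 1*10 = 4 - 10 = -6)
D(m, q) = -6*q + m*q
c(M) = √(19 + M) (c(M) = √(M + (37 - (-6)*(-6 + 3))) = √(M + (37 - (-6)*(-3))) = √(M + (37 - 1*18)) = √(M + (37 - 18)) = √(M + 19) = √(19 + M))
c(-42)/46549 + 37474/(-9557) = √(19 - 42)/46549 + 37474/(-9557) = √(-23)*(1/46549) + 37474*(-1/9557) = (I*√23)*(1/46549) - 37474/9557 = I*√23/46549 - 37474/9557 = -37474/9557 + I*√23/46549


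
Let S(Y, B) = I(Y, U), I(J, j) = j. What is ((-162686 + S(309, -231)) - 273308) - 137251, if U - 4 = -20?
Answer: -573261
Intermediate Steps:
U = -16 (U = 4 - 20 = -16)
S(Y, B) = -16
((-162686 + S(309, -231)) - 273308) - 137251 = ((-162686 - 16) - 273308) - 137251 = (-162702 - 273308) - 137251 = -436010 - 137251 = -573261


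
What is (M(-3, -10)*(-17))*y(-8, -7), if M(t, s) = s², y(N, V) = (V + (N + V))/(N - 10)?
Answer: -18700/9 ≈ -2077.8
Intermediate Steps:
y(N, V) = (N + 2*V)/(-10 + N)
(M(-3, -10)*(-17))*y(-8, -7) = ((-10)²*(-17))*((-8 + 2*(-7))/(-10 - 8)) = (100*(-17))*((-8 - 14)/(-18)) = -(-850)*(-22)/9 = -1700*11/9 = -18700/9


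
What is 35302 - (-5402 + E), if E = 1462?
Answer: 39242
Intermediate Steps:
35302 - (-5402 + E) = 35302 - (-5402 + 1462) = 35302 - 1*(-3940) = 35302 + 3940 = 39242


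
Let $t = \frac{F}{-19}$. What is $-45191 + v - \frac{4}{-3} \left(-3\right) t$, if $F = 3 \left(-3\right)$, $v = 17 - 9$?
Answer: $- \frac{858917}{19} \approx -45206.0$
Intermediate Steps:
$v = 8$ ($v = 17 - 9 = 8$)
$F = -9$
$t = \frac{9}{19}$ ($t = - \frac{9}{-19} = \left(-9\right) \left(- \frac{1}{19}\right) = \frac{9}{19} \approx 0.47368$)
$-45191 + v - \frac{4}{-3} \left(-3\right) t = -45191 + 8 - \frac{4}{-3} \left(-3\right) \frac{9}{19} = -45191 + 8 \left(-4\right) \left(- \frac{1}{3}\right) \left(-3\right) \frac{9}{19} = -45191 + 8 \cdot \frac{4}{3} \left(-3\right) \frac{9}{19} = -45191 + 8 \left(-4\right) \frac{9}{19} = -45191 - \frac{288}{19} = - \frac{858917}{19}$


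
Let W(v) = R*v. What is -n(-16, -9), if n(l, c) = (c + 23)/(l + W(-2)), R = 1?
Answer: 7/9 ≈ 0.77778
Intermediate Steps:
W(v) = v (W(v) = 1*v = v)
n(l, c) = (23 + c)/(-2 + l) (n(l, c) = (c + 23)/(l - 2) = (23 + c)/(-2 + l))
-n(-16, -9) = -(23 - 9)/(-2 - 16) = -14/(-18) = -(-1)*14/18 = -1*(-7/9) = 7/9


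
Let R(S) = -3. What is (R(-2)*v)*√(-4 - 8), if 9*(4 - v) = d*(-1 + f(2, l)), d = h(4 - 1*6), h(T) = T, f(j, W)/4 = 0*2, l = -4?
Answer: -68*I*√3/3 ≈ -39.26*I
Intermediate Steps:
f(j, W) = 0 (f(j, W) = 4*(0*2) = 4*0 = 0)
d = -2 (d = 4 - 1*6 = 4 - 6 = -2)
v = 34/9 (v = 4 - (-2)*(-1 + 0)/9 = 4 - (-2)*(-1)/9 = 4 - ⅑*2 = 4 - 2/9 = 34/9 ≈ 3.7778)
(R(-2)*v)*√(-4 - 8) = (-3*34/9)*√(-4 - 8) = -68*I*√3/3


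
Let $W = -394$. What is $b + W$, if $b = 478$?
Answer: $84$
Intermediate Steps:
$b + W = 478 - 394 = 84$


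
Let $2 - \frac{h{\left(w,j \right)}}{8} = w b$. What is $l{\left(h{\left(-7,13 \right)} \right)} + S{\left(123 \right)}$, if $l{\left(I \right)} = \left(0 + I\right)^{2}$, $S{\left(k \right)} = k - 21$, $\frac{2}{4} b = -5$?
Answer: $296038$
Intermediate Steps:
$b = -10$ ($b = 2 \left(-5\right) = -10$)
$S{\left(k \right)} = -21 + k$ ($S{\left(k \right)} = k - 21 = -21 + k$)
$h{\left(w,j \right)} = 16 + 80 w$ ($h{\left(w,j \right)} = 16 - 8 w \left(-10\right) = 16 - 8 \left(- 10 w\right) = 16 + 80 w$)
$l{\left(I \right)} = I^{2}$
$l{\left(h{\left(-7,13 \right)} \right)} + S{\left(123 \right)} = \left(16 + 80 \left(-7\right)\right)^{2} + \left(-21 + 123\right) = \left(16 - 560\right)^{2} + 102 = \left(-544\right)^{2} + 102 = 295936 + 102 = 296038$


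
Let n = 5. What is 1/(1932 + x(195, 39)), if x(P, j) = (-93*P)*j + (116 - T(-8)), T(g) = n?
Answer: -1/705222 ≈ -1.4180e-6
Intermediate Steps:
T(g) = 5
x(P, j) = 111 - 93*P*j (x(P, j) = (-93*P)*j + (116 - 1*5) = -93*P*j + (116 - 5) = -93*P*j + 111 = 111 - 93*P*j)
1/(1932 + x(195, 39)) = 1/(1932 + (111 - 93*195*39)) = 1/(1932 + (111 - 707265)) = 1/(1932 - 707154) = 1/(-705222) = -1/705222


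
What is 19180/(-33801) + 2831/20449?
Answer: -296521189/691196649 ≈ -0.42900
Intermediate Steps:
19180/(-33801) + 2831/20449 = 19180*(-1/33801) + 2831*(1/20449) = -19180/33801 + 2831/20449 = -296521189/691196649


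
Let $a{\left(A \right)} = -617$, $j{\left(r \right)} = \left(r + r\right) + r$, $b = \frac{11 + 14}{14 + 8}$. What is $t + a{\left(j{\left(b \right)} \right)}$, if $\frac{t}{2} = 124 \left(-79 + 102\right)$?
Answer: $5087$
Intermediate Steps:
$t = 5704$ ($t = 2 \cdot 124 \left(-79 + 102\right) = 2 \cdot 124 \cdot 23 = 2 \cdot 2852 = 5704$)
$b = \frac{25}{22} \approx 1.1364$
$j{\left(r \right)} = 3 r$ ($j{\left(r \right)} = 2 r + r = 3 r$)
$t + a{\left(j{\left(b \right)} \right)} = 5704 - 617 = 5087$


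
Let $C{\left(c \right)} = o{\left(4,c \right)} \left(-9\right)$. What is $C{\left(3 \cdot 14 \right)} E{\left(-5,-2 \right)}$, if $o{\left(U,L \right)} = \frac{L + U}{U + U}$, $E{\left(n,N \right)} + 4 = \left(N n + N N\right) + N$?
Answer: $-414$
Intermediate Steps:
$E{\left(n,N \right)} = -4 + N + N^{2} + N n$ ($E{\left(n,N \right)} = -4 + \left(\left(N n + N N\right) + N\right) = -4 + \left(\left(N n + N^{2}\right) + N\right) = -4 + \left(\left(N^{2} + N n\right) + N\right) = -4 + \left(N + N^{2} + N n\right) = -4 + N + N^{2} + N n$)
$o{\left(U,L \right)} = \frac{L + U}{2 U}$
$C{\left(c \right)} = - \frac{9}{2} - \frac{9 c}{8}$ ($C{\left(c \right)} = \frac{c + 4}{2 \cdot 4} \left(-9\right) = \frac{1}{2} \cdot \frac{1}{4} \left(4 + c\right) \left(-9\right) = \left(\frac{1}{2} + \frac{c}{8}\right) \left(-9\right) = - \frac{9}{2} - \frac{9 c}{8}$)
$C{\left(3 \cdot 14 \right)} E{\left(-5,-2 \right)} = \left(- \frac{9}{2} - \frac{9 \cdot 3 \cdot 14}{8}\right) \left(-4 - 2 + \left(-2\right)^{2} - -10\right) = \left(- \frac{9}{2} - \frac{189}{4}\right) \left(-4 - 2 + 4 + 10\right) = \left(- \frac{9}{2} - \frac{189}{4}\right) 8 = \left(- \frac{207}{4}\right) 8 = -414$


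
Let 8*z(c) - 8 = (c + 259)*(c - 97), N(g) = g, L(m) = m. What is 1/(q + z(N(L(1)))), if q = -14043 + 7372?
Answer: -1/9790 ≈ -0.00010215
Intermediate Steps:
z(c) = 1 + (-97 + c)*(259 + c)/8 (z(c) = 1 + ((c + 259)*(c - 97))/8 = 1 + ((259 + c)*(-97 + c))/8 = 1 + ((-97 + c)*(259 + c))/8 = 1 + (-97 + c)*(259 + c)/8)
q = -6671
1/(q + z(N(L(1)))) = 1/(-6671 + (-25115/8 + (⅛)*1² + (81/4)*1)) = 1/(-6671 + (-25115/8 + (⅛)*1 + 81/4)) = 1/(-6671 + (-25115/8 + ⅛ + 81/4)) = 1/(-6671 - 3119) = 1/(-9790) = -1/9790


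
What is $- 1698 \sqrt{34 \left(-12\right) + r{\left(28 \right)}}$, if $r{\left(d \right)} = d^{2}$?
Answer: $- 3396 \sqrt{94} \approx -32925.0$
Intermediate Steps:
$- 1698 \sqrt{34 \left(-12\right) + r{\left(28 \right)}} = - 1698 \sqrt{34 \left(-12\right) + 28^{2}} = - 1698 \sqrt{-408 + 784} = - 1698 \sqrt{376} = - 1698 \cdot 2 \sqrt{94} = - 3396 \sqrt{94}$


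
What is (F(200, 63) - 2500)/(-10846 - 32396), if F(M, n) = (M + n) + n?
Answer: 1087/21621 ≈ 0.050275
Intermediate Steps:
F(M, n) = M + 2*n
(F(200, 63) - 2500)/(-10846 - 32396) = ((200 + 2*63) - 2500)/(-10846 - 32396) = ((200 + 126) - 2500)/(-43242) = (326 - 2500)*(-1/43242) = -2174*(-1/43242) = 1087/21621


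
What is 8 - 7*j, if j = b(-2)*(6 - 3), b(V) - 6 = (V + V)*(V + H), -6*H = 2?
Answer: -314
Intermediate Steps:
H = -1/3 (H = -1/6*2 = -1/3 ≈ -0.33333)
b(V) = 6 + 2*V*(-1/3 + V) (b(V) = 6 + (V + V)*(V - 1/3) = 6 + (2*V)*(-1/3 + V) = 6 + 2*V*(-1/3 + V))
j = 46 (j = (6 + 2*(-2)**2 - 2/3*(-2))*(6 - 3) = (6 + 2*4 + 4/3)*3 = (6 + 8 + 4/3)*3 = (46/3)*3 = 46)
8 - 7*j = 8 - 7*46 = 8 - 322 = -314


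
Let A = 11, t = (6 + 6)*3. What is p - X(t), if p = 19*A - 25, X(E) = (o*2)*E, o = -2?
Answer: 328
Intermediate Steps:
t = 36 (t = 12*3 = 36)
X(E) = -4*E (X(E) = (-2*2)*E = -4*E)
p = 184 (p = 19*11 - 25 = 209 - 25 = 184)
p - X(t) = 184 - (-4)*36 = 184 - 1*(-144) = 184 + 144 = 328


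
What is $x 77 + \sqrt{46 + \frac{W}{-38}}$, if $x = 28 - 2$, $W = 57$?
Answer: $2002 + \frac{\sqrt{178}}{2} \approx 2008.7$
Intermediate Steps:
$x = 26$
$x 77 + \sqrt{46 + \frac{W}{-38}} = 26 \cdot 77 + \sqrt{46 + \frac{57}{-38}} = 2002 + \sqrt{46 + 57 \left(- \frac{1}{38}\right)} = 2002 + \sqrt{46 - \frac{3}{2}} = 2002 + \sqrt{\frac{89}{2}} = 2002 + \frac{\sqrt{178}}{2}$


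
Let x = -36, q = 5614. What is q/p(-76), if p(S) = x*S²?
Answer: -2807/103968 ≈ -0.026999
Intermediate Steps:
p(S) = -36*S²
q/p(-76) = 5614/((-36*(-76)²)) = 5614/((-36*5776)) = 5614/(-207936) = 5614*(-1/207936) = -2807/103968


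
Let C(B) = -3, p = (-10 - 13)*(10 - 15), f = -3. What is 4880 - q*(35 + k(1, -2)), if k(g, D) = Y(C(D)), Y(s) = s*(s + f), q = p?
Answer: -1215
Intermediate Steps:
p = 115 (p = -23*(-5) = 115)
q = 115
Y(s) = s*(-3 + s) (Y(s) = s*(s - 3) = s*(-3 + s))
k(g, D) = 18 (k(g, D) = -3*(-3 - 3) = -3*(-6) = 18)
4880 - q*(35 + k(1, -2)) = 4880 - 115*(35 + 18) = 4880 - 115*53 = 4880 - 1*6095 = 4880 - 6095 = -1215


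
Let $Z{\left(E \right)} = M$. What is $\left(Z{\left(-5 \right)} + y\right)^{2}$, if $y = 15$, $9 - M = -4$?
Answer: $784$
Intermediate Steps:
$M = 13$ ($M = 9 - -4 = 9 + 4 = 13$)
$Z{\left(E \right)} = 13$
$\left(Z{\left(-5 \right)} + y\right)^{2} = \left(13 + 15\right)^{2} = 28^{2} = 784$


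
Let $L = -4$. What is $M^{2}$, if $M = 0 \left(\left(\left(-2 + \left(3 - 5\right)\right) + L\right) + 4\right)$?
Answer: $0$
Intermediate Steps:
$M = 0$ ($M = 0 \left(\left(\left(-2 + \left(3 - 5\right)\right) - 4\right) + 4\right) = 0 \left(\left(\left(-2 - 2\right) - 4\right) + 4\right) = 0 \left(\left(-4 - 4\right) + 4\right) = 0 \left(-8 + 4\right) = 0 \left(-4\right) = 0$)
$M^{2} = 0^{2} = 0$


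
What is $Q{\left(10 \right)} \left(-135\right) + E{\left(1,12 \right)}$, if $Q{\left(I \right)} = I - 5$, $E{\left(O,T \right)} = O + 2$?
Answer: $-672$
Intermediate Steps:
$E{\left(O,T \right)} = 2 + O$
$Q{\left(I \right)} = -5 + I$ ($Q{\left(I \right)} = I - 5 = -5 + I$)
$Q{\left(10 \right)} \left(-135\right) + E{\left(1,12 \right)} = \left(-5 + 10\right) \left(-135\right) + \left(2 + 1\right) = 5 \left(-135\right) + 3 = -675 + 3 = -672$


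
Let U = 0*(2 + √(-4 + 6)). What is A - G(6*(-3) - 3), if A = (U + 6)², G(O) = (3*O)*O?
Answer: -1287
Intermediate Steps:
G(O) = 3*O²
U = 0 (U = 0*(2 + √2) = 0)
A = 36 (A = (0 + 6)² = 6² = 36)
A - G(6*(-3) - 3) = 36 - 3*(6*(-3) - 3)² = 36 - 3*(-18 - 3)² = 36 - 3*(-21)² = 36 - 3*441 = 36 - 1*1323 = 36 - 1323 = -1287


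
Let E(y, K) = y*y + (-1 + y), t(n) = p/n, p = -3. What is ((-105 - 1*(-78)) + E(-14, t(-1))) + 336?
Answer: 490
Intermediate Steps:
t(n) = -3/n
E(y, K) = -1 + y + y² (E(y, K) = y² + (-1 + y) = -1 + y + y²)
((-105 - 1*(-78)) + E(-14, t(-1))) + 336 = ((-105 - 1*(-78)) + (-1 - 14 + (-14)²)) + 336 = ((-105 + 78) + (-1 - 14 + 196)) + 336 = (-27 + 181) + 336 = 154 + 336 = 490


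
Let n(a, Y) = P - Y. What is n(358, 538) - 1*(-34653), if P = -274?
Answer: 33841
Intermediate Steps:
n(a, Y) = -274 - Y
n(358, 538) - 1*(-34653) = (-274 - 1*538) - 1*(-34653) = (-274 - 538) + 34653 = -812 + 34653 = 33841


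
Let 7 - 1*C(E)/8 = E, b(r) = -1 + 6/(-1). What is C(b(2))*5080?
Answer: 568960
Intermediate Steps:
b(r) = -7 (b(r) = -1 + 6*(-1) = -1 - 6 = -7)
C(E) = 56 - 8*E
C(b(2))*5080 = (56 - 8*(-7))*5080 = (56 + 56)*5080 = 112*5080 = 568960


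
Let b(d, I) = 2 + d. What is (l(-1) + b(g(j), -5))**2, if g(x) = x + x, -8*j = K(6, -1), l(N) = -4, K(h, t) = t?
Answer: 49/16 ≈ 3.0625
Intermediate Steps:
j = 1/8 (j = -1/8*(-1) = 1/8 ≈ 0.12500)
g(x) = 2*x
(l(-1) + b(g(j), -5))**2 = (-4 + (2 + 2*(1/8)))**2 = (-4 + (2 + 1/4))**2 = (-4 + 9/4)**2 = (-7/4)**2 = 49/16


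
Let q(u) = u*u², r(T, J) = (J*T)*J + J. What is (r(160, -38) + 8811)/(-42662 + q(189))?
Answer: 239813/6708607 ≈ 0.035747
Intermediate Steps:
r(T, J) = J + T*J² (r(T, J) = T*J² + J = J + T*J²)
q(u) = u³
(r(160, -38) + 8811)/(-42662 + q(189)) = (-38*(1 - 38*160) + 8811)/(-42662 + 189³) = (-38*(1 - 6080) + 8811)/(-42662 + 6751269) = (-38*(-6079) + 8811)/6708607 = (231002 + 8811)*(1/6708607) = 239813*(1/6708607) = 239813/6708607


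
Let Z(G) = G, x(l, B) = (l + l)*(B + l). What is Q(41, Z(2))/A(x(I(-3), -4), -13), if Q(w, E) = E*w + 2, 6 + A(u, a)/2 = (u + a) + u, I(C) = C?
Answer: 42/65 ≈ 0.64615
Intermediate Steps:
x(l, B) = 2*l*(B + l) (x(l, B) = (2*l)*(B + l) = 2*l*(B + l))
A(u, a) = -12 + 2*a + 4*u (A(u, a) = -12 + 2*((u + a) + u) = -12 + 2*((a + u) + u) = -12 + 2*(a + 2*u) = -12 + (2*a + 4*u) = -12 + 2*a + 4*u)
Q(w, E) = 2 + E*w
Q(41, Z(2))/A(x(I(-3), -4), -13) = (2 + 2*41)/(-12 + 2*(-13) + 4*(2*(-3)*(-4 - 3))) = (2 + 82)/(-12 - 26 + 4*(2*(-3)*(-7))) = 84/(-12 - 26 + 4*42) = 84/(-12 - 26 + 168) = 84/130 = 84*(1/130) = 42/65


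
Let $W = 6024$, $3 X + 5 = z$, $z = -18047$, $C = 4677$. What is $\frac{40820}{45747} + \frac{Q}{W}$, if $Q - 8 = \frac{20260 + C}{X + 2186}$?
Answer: $\frac{72491155673}{81218351088} \approx 0.89255$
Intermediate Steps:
$X = - \frac{18052}{3}$ ($X = - \frac{5}{3} + \frac{1}{3} \left(-18047\right) = - \frac{5}{3} - \frac{18047}{3} = - \frac{18052}{3} \approx -6017.3$)
$Q = \frac{17141}{11494}$ ($Q = 8 + \frac{20260 + 4677}{- \frac{18052}{3} + 2186} = 8 + \frac{24937}{- \frac{11494}{3}} = 8 + 24937 \left(- \frac{3}{11494}\right) = 8 - \frac{74811}{11494} = \frac{17141}{11494} \approx 1.4913$)
$\frac{40820}{45747} + \frac{Q}{W} = \frac{40820}{45747} + \frac{17141}{11494 \cdot 6024} = 40820 \cdot \frac{1}{45747} + \frac{17141}{11494} \cdot \frac{1}{6024} = \frac{3140}{3519} + \frac{17141}{69239856} = \frac{72491155673}{81218351088}$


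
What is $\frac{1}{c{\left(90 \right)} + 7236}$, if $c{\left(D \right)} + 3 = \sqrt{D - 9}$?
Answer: $\frac{1}{7242} \approx 0.00013808$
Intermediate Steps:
$c{\left(D \right)} = -3 + \sqrt{-9 + D}$ ($c{\left(D \right)} = -3 + \sqrt{D - 9} = -3 + \sqrt{-9 + D}$)
$\frac{1}{c{\left(90 \right)} + 7236} = \frac{1}{\left(-3 + \sqrt{-9 + 90}\right) + 7236} = \frac{1}{\left(-3 + \sqrt{81}\right) + 7236} = \frac{1}{\left(-3 + 9\right) + 7236} = \frac{1}{6 + 7236} = \frac{1}{7242}$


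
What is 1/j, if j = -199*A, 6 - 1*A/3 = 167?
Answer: 1/96117 ≈ 1.0404e-5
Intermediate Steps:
A = -483 (A = 18 - 3*167 = 18 - 501 = -483)
j = 96117 (j = -199*(-483) = 96117)
1/j = 1/96117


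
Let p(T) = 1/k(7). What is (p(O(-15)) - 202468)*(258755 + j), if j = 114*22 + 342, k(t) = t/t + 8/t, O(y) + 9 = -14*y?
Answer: -158899557173/3 ≈ -5.2967e+10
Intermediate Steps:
O(y) = -9 - 14*y
k(t) = 1 + 8/t
j = 2850 (j = 2508 + 342 = 2850)
p(T) = 7/15 (p(T) = 1/((8 + 7)/7) = 1/((⅐)*15) = 1/(15/7) = 7/15)
(p(O(-15)) - 202468)*(258755 + j) = (7/15 - 202468)*(258755 + 2850) = -3037013/15*261605 = -158899557173/3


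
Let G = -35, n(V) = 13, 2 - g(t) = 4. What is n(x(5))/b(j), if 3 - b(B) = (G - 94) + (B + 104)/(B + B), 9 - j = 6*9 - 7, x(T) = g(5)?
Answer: 494/5049 ≈ 0.097841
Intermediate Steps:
g(t) = -2 (g(t) = 2 - 1*4 = 2 - 4 = -2)
x(T) = -2
j = -38 (j = 9 - (6*9 - 7) = 9 - (54 - 7) = 9 - 1*47 = 9 - 47 = -38)
b(B) = 132 - (104 + B)/(2*B) (b(B) = 3 - ((-35 - 94) + (B + 104)/(B + B)) = 3 - (-129 + (104 + B)/((2*B))) = 3 - (-129 + (104 + B)*(1/(2*B))) = 3 - (-129 + (104 + B)/(2*B)) = 3 + (129 - (104 + B)/(2*B)) = 132 - (104 + B)/(2*B))
n(x(5))/b(j) = 13/(263/2 - 52/(-38)) = 13/(263/2 - 52*(-1/38)) = 13/(263/2 + 26/19) = 13/(5049/38) = 13*(38/5049) = 494/5049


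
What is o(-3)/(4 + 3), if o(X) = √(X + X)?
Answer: I*√6/7 ≈ 0.34993*I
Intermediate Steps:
o(X) = √2*√X (o(X) = √(2*X) = √2*√X)
o(-3)/(4 + 3) = (√2*√(-3))/(4 + 3) = (√2*(I*√3))/7 = (I*√6)*(⅐) = I*√6/7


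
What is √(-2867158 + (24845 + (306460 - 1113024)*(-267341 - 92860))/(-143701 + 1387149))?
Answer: 5*I*√40718404510827906/621724 ≈ 1622.8*I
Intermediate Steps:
√(-2867158 + (24845 + (306460 - 1113024)*(-267341 - 92860))/(-143701 + 1387149)) = √(-2867158 + (24845 - 806564*(-360201))/1243448) = √(-2867158 + (24845 + 290525159364)*(1/1243448)) = √(-2867158 + 290525184209*(1/1243448)) = √(-2867158 + 290525184209/1243448) = √(-3274636696575/1243448) = 5*I*√40718404510827906/621724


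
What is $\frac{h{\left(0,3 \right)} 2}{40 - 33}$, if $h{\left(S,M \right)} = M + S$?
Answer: $\frac{6}{7} \approx 0.85714$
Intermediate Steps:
$\frac{h{\left(0,3 \right)} 2}{40 - 33} = \frac{\left(3 + 0\right) 2}{40 - 33} = \frac{3 \cdot 2}{7} = 6 \cdot \frac{1}{7} = \frac{6}{7}$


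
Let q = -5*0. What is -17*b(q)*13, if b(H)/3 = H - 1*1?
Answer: 663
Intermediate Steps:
q = 0
b(H) = -3 + 3*H (b(H) = 3*(H - 1*1) = 3*(H - 1) = 3*(-1 + H) = -3 + 3*H)
-17*b(q)*13 = -17*(-3 + 3*0)*13 = -17*(-3 + 0)*13 = -17*(-3)*13 = 51*13 = 663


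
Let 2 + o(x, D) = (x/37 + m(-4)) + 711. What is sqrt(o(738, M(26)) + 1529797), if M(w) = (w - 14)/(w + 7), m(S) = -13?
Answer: sqrt(2095272223)/37 ≈ 1237.1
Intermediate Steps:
M(w) = (-14 + w)/(7 + w)
o(x, D) = 696 + x/37 (o(x, D) = -2 + ((x/37 - 13) + 711) = -2 + ((-13 + x/37) + 711) = -2 + (698 + x/37) = 696 + x/37)
sqrt(o(738, M(26)) + 1529797) = sqrt((696 + (1/37)*738) + 1529797) = sqrt((696 + 738/37) + 1529797) = sqrt(26490/37 + 1529797) = sqrt(56628979/37) = sqrt(2095272223)/37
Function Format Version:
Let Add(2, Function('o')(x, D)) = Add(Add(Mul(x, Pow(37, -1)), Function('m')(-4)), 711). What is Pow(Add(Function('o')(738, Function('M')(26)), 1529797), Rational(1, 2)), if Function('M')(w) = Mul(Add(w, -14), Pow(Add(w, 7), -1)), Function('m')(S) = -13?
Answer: Mul(Rational(1, 37), Pow(2095272223, Rational(1, 2))) ≈ 1237.1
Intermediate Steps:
Function('M')(w) = Mul(Pow(Add(7, w), -1), Add(-14, w)) (Function('M')(w) = Mul(Add(-14, w), Pow(Add(7, w), -1)) = Mul(Pow(Add(7, w), -1), Add(-14, w)))
Function('o')(x, D) = Add(696, Mul(Rational(1, 37), x)) (Function('o')(x, D) = Add(-2, Add(Add(Mul(x, Pow(37, -1)), -13), 711)) = Add(-2, Add(Add(Mul(x, Rational(1, 37)), -13), 711)) = Add(-2, Add(Add(Mul(Rational(1, 37), x), -13), 711)) = Add(-2, Add(Add(-13, Mul(Rational(1, 37), x)), 711)) = Add(-2, Add(698, Mul(Rational(1, 37), x))) = Add(696, Mul(Rational(1, 37), x)))
Pow(Add(Function('o')(738, Function('M')(26)), 1529797), Rational(1, 2)) = Pow(Add(Add(696, Mul(Rational(1, 37), 738)), 1529797), Rational(1, 2)) = Pow(Add(Add(696, Rational(738, 37)), 1529797), Rational(1, 2)) = Pow(Add(Rational(26490, 37), 1529797), Rational(1, 2)) = Pow(Rational(56628979, 37), Rational(1, 2)) = Mul(Rational(1, 37), Pow(2095272223, Rational(1, 2)))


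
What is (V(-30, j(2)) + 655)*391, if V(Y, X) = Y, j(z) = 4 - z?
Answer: 244375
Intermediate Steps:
(V(-30, j(2)) + 655)*391 = (-30 + 655)*391 = 625*391 = 244375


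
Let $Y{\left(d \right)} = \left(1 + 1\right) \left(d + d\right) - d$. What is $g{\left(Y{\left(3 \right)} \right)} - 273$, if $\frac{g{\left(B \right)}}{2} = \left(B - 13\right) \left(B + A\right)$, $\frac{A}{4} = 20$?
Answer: $-985$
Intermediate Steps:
$A = 80$ ($A = 4 \cdot 20 = 80$)
$Y{\left(d \right)} = 3 d$ ($Y{\left(d \right)} = 2 \cdot 2 d - d = 4 d - d = 3 d$)
$g{\left(B \right)} = 2 \left(-13 + B\right) \left(80 + B\right)$ ($g{\left(B \right)} = 2 \left(B - 13\right) \left(B + 80\right) = 2 \left(-13 + B\right) \left(80 + B\right)$)
$g{\left(Y{\left(3 \right)} \right)} - 273 = \left(-2080 + 2 \left(3 \cdot 3\right)^{2} + 134 \cdot 3 \cdot 3\right) - 273 = \left(-2080 + 2 \cdot 9^{2} + 134 \cdot 9\right) - 273 = \left(-2080 + 2 \cdot 81 + 1206\right) - 273 = \left(-2080 + 162 + 1206\right) - 273 = -712 - 273 = -985$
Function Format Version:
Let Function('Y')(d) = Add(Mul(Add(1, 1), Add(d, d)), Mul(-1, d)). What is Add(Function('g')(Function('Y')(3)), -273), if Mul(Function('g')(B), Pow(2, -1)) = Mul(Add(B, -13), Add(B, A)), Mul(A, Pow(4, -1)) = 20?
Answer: -985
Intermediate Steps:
A = 80 (A = Mul(4, 20) = 80)
Function('Y')(d) = Mul(3, d) (Function('Y')(d) = Add(Mul(2, Mul(2, d)), Mul(-1, d)) = Add(Mul(4, d), Mul(-1, d)) = Mul(3, d))
Function('g')(B) = Mul(2, Add(-13, B), Add(80, B)) (Function('g')(B) = Mul(2, Mul(Add(B, -13), Add(B, 80))) = Mul(2, Mul(Add(-13, B), Add(80, B))) = Mul(2, Add(-13, B), Add(80, B)))
Add(Function('g')(Function('Y')(3)), -273) = Add(Add(-2080, Mul(2, Pow(Mul(3, 3), 2)), Mul(134, Mul(3, 3))), -273) = Add(Add(-2080, Mul(2, Pow(9, 2)), Mul(134, 9)), -273) = Add(Add(-2080, Mul(2, 81), 1206), -273) = Add(Add(-2080, 162, 1206), -273) = Add(-712, -273) = -985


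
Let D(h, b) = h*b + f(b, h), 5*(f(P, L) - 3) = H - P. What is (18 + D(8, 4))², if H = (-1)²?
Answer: 68644/25 ≈ 2745.8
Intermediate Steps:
H = 1
f(P, L) = 16/5 - P/5 (f(P, L) = 3 + (1 - P)/5 = 3 + (⅕ - P/5) = 16/5 - P/5)
D(h, b) = 16/5 - b/5 + b*h (D(h, b) = h*b + (16/5 - b/5) = b*h + (16/5 - b/5) = 16/5 - b/5 + b*h)
(18 + D(8, 4))² = (18 + (16/5 - ⅕*4 + 4*8))² = (18 + (16/5 - ⅘ + 32))² = (18 + 172/5)² = (262/5)² = 68644/25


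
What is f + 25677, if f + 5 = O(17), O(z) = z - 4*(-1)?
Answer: 25693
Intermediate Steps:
O(z) = 4 + z (O(z) = z + 4 = 4 + z)
f = 16 (f = -5 + (4 + 17) = -5 + 21 = 16)
f + 25677 = 16 + 25677 = 25693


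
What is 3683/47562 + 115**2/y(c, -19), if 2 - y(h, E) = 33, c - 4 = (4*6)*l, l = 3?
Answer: -628893277/1474422 ≈ -426.54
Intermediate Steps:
c = 76 (c = 4 + (4*6)*3 = 4 + 24*3 = 4 + 72 = 76)
y(h, E) = -31 (y(h, E) = 2 - 1*33 = 2 - 33 = -31)
3683/47562 + 115**2/y(c, -19) = 3683/47562 + 115**2/(-31) = 3683*(1/47562) + 13225*(-1/31) = 3683/47562 - 13225/31 = -628893277/1474422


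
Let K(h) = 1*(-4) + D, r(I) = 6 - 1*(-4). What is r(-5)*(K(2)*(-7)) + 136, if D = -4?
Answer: 696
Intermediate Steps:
r(I) = 10 (r(I) = 6 + 4 = 10)
K(h) = -8 (K(h) = 1*(-4) - 4 = -4 - 4 = -8)
r(-5)*(K(2)*(-7)) + 136 = 10*(-8*(-7)) + 136 = 10*56 + 136 = 560 + 136 = 696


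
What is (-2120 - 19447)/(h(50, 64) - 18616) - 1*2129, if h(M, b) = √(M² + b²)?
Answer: -26335751131/12376745 + 3081*√1649/24753490 ≈ -2127.8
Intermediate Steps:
(-2120 - 19447)/(h(50, 64) - 18616) - 1*2129 = (-2120 - 19447)/(√(50² + 64²) - 18616) - 1*2129 = -21567/(√(2500 + 4096) - 18616) - 2129 = -21567/(√6596 - 18616) - 2129 = -21567/(2*√1649 - 18616) - 2129 = -21567/(-18616 + 2*√1649) - 2129 = -2129 - 21567/(-18616 + 2*√1649)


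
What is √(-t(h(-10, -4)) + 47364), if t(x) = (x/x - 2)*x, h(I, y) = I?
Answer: √47354 ≈ 217.61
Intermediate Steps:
t(x) = -x (t(x) = (1 - 2)*x = -x)
√(-t(h(-10, -4)) + 47364) = √(-(-1)*(-10) + 47364) = √(-1*10 + 47364) = √(-10 + 47364) = √47354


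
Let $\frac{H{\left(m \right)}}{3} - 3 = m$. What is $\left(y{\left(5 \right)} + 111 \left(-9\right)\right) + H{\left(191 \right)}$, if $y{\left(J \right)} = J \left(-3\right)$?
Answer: $-432$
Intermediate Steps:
$y{\left(J \right)} = - 3 J$
$H{\left(m \right)} = 9 + 3 m$
$\left(y{\left(5 \right)} + 111 \left(-9\right)\right) + H{\left(191 \right)} = \left(\left(-3\right) 5 + 111 \left(-9\right)\right) + \left(9 + 3 \cdot 191\right) = \left(-15 - 999\right) + \left(9 + 573\right) = -1014 + 582 = -432$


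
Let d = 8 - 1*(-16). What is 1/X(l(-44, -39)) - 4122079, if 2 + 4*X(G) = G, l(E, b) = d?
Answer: -45342867/11 ≈ -4.1221e+6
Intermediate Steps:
d = 24 (d = 8 + 16 = 24)
l(E, b) = 24
X(G) = -1/2 + G/4
1/X(l(-44, -39)) - 4122079 = 1/(-1/2 + (1/4)*24) - 4122079 = 1/(-1/2 + 6) - 4122079 = 1/(11/2) - 4122079 = 2/11 - 4122079 = -45342867/11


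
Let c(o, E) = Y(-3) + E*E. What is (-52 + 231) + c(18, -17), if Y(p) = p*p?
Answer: 477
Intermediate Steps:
Y(p) = p**2
c(o, E) = 9 + E**2 (c(o, E) = (-3)**2 + E*E = 9 + E**2)
(-52 + 231) + c(18, -17) = (-52 + 231) + (9 + (-17)**2) = 179 + (9 + 289) = 179 + 298 = 477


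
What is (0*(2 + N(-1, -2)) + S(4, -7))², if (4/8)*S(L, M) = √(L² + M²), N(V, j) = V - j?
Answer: 260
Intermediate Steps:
S(L, M) = 2*√(L² + M²)
(0*(2 + N(-1, -2)) + S(4, -7))² = (0*(2 + (-1 - 1*(-2))) + 2*√(4² + (-7)²))² = (0*(2 + (-1 + 2)) + 2*√(16 + 49))² = (0*(2 + 1) + 2*√65)² = (0*3 + 2*√65)² = (0 + 2*√65)² = (2*√65)² = 260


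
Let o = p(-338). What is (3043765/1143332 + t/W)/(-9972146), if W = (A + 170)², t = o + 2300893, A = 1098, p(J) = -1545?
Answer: -235086142653/572861341826250404 ≈ -4.1037e-7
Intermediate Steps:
o = -1545
t = 2299348 (t = -1545 + 2300893 = 2299348)
W = 1607824 (W = (1098 + 170)² = 1268² = 1607824)
(3043765/1143332 + t/W)/(-9972146) = (3043765/1143332 + 2299348/1607824)/(-9972146) = (3043765*(1/1143332) + 2299348*(1/1607824))*(-1/9972146) = (3043765/1143332 + 574837/401956)*(-1/9972146) = (235086142653/57446144674)*(-1/9972146) = -235086142653/572861341826250404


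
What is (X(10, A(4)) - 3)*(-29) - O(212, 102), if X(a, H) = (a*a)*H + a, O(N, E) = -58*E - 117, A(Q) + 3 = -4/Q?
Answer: 17430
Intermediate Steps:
A(Q) = -3 - 4/Q
O(N, E) = -117 - 58*E
X(a, H) = a + H*a² (X(a, H) = a²*H + a = H*a² + a = a + H*a²)
(X(10, A(4)) - 3)*(-29) - O(212, 102) = (10*(1 + (-3 - 4/4)*10) - 3)*(-29) - (-117 - 58*102) = (10*(1 + (-3 - 4*¼)*10) - 3)*(-29) - (-117 - 5916) = (10*(1 + (-3 - 1)*10) - 3)*(-29) - 1*(-6033) = (10*(1 - 4*10) - 3)*(-29) + 6033 = (10*(1 - 40) - 3)*(-29) + 6033 = (10*(-39) - 3)*(-29) + 6033 = (-390 - 3)*(-29) + 6033 = -393*(-29) + 6033 = 11397 + 6033 = 17430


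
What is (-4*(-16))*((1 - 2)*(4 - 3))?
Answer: -64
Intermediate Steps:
(-4*(-16))*((1 - 2)*(4 - 3)) = 64*(-1*1) = 64*(-1) = -64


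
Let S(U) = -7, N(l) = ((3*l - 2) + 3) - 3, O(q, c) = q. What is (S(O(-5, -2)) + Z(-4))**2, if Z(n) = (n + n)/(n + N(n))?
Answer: 3481/81 ≈ 42.975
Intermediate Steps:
N(l) = -2 + 3*l (N(l) = ((-2 + 3*l) + 3) - 3 = (1 + 3*l) - 3 = -2 + 3*l)
Z(n) = 2*n/(-2 + 4*n) (Z(n) = (n + n)/(n + (-2 + 3*n)) = (2*n)/(-2 + 4*n) = 2*n/(-2 + 4*n))
(S(O(-5, -2)) + Z(-4))**2 = (-7 - 4/(-1 + 2*(-4)))**2 = (-7 - 4/(-1 - 8))**2 = (-7 - 4/(-9))**2 = (-7 - 4*(-1/9))**2 = (-7 + 4/9)**2 = (-59/9)**2 = 3481/81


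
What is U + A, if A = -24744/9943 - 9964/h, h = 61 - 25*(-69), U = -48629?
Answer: -9188368887/188917 ≈ -48637.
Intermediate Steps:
h = 1786 (h = 61 + 1725 = 1786)
A = -1524094/188917 (A = -24744/9943 - 9964/1786 = -24744*1/9943 - 9964*1/1786 = -24744/9943 - 106/19 = -1524094/188917 ≈ -8.0675)
U + A = -48629 - 1524094/188917 = -9188368887/188917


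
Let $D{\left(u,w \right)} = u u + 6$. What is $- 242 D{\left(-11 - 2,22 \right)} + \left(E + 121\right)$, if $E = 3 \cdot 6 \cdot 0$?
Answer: $-42229$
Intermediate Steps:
$D{\left(u,w \right)} = 6 + u^{2}$ ($D{\left(u,w \right)} = u^{2} + 6 = 6 + u^{2}$)
$E = 0$ ($E = 18 \cdot 0 = 0$)
$- 242 D{\left(-11 - 2,22 \right)} + \left(E + 121\right) = - 242 \left(6 + \left(-11 - 2\right)^{2}\right) + \left(0 + 121\right) = - 242 \left(6 + \left(-11 - 2\right)^{2}\right) + 121 = - 242 \left(6 + \left(-13\right)^{2}\right) + 121 = - 242 \left(6 + 169\right) + 121 = \left(-242\right) 175 + 121 = -42350 + 121 = -42229$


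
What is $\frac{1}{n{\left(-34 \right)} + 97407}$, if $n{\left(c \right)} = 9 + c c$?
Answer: $\frac{1}{98572} \approx 1.0145 \cdot 10^{-5}$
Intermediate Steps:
$n{\left(c \right)} = 9 + c^{2}$
$\frac{1}{n{\left(-34 \right)} + 97407} = \frac{1}{\left(9 + \left(-34\right)^{2}\right) + 97407} = \frac{1}{\left(9 + 1156\right) + 97407} = \frac{1}{1165 + 97407} = \frac{1}{98572}$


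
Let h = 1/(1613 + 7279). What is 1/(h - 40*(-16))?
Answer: 8892/5690881 ≈ 0.0015625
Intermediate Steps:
h = 1/8892 ≈ 0.00011246
1/(h - 40*(-16)) = 1/(1/8892 - 40*(-16)) = 1/(1/8892 + 640) = 1/(5690881/8892) = 8892/5690881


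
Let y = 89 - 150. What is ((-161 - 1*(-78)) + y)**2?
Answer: 20736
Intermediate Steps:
y = -61
((-161 - 1*(-78)) + y)**2 = ((-161 - 1*(-78)) - 61)**2 = ((-161 + 78) - 61)**2 = (-83 - 61)**2 = (-144)**2 = 20736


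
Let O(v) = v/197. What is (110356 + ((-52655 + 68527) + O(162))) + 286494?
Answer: 81306396/197 ≈ 4.1272e+5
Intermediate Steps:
O(v) = v/197 (O(v) = v*(1/197) = v/197)
(110356 + ((-52655 + 68527) + O(162))) + 286494 = (110356 + ((-52655 + 68527) + (1/197)*162)) + 286494 = (110356 + (15872 + 162/197)) + 286494 = (110356 + 3126946/197) + 286494 = 24867078/197 + 286494 = 81306396/197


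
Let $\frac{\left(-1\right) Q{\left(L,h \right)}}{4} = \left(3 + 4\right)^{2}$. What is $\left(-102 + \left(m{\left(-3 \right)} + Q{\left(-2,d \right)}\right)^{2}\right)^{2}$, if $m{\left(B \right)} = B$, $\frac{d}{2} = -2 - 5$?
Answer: $1560171001$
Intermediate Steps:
$d = -14$ ($d = 2 \left(-2 - 5\right) = 2 \left(-7\right) = -14$)
$Q{\left(L,h \right)} = -196$ ($Q{\left(L,h \right)} = - 4 \left(3 + 4\right)^{2} = - 4 \cdot 7^{2} = \left(-4\right) 49 = -196$)
$\left(-102 + \left(m{\left(-3 \right)} + Q{\left(-2,d \right)}\right)^{2}\right)^{2} = \left(-102 + \left(-3 - 196\right)^{2}\right)^{2} = \left(-102 + \left(-199\right)^{2}\right)^{2} = \left(-102 + 39601\right)^{2} = 39499^{2} = 1560171001$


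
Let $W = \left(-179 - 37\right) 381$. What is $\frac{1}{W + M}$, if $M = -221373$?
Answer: $- \frac{1}{303669} \approx -3.2931 \cdot 10^{-6}$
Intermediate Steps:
$W = -82296$ ($W = \left(-216\right) 381 = -82296$)
$\frac{1}{W + M} = \frac{1}{-82296 - 221373} = \frac{1}{-303669} = - \frac{1}{303669}$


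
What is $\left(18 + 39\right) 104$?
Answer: $5928$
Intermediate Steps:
$\left(18 + 39\right) 104 = 57 \cdot 104 = 5928$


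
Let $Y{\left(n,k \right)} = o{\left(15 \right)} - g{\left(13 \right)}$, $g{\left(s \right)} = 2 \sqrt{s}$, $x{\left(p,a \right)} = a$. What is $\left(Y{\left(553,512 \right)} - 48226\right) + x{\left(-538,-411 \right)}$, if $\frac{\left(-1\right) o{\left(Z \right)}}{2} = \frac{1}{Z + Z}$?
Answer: $- \frac{729556}{15} - 2 \sqrt{13} \approx -48644.0$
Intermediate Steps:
$o{\left(Z \right)} = - \frac{1}{Z}$ ($o{\left(Z \right)} = - \frac{2}{Z + Z} = - \frac{2}{2 Z} = - 2 \frac{1}{2 Z} = - \frac{1}{Z}$)
$Y{\left(n,k \right)} = - \frac{1}{15} - 2 \sqrt{13}$
$\left(Y{\left(553,512 \right)} - 48226\right) + x{\left(-538,-411 \right)} = \left(\left(- \frac{1}{15} - 2 \sqrt{13}\right) - 48226\right) - 411 = \left(- \frac{723391}{15} - 2 \sqrt{13}\right) - 411 = - \frac{729556}{15} - 2 \sqrt{13}$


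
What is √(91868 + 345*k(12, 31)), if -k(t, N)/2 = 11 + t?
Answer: √75998 ≈ 275.68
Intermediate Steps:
k(t, N) = -22 - 2*t (k(t, N) = -2*(11 + t) = -22 - 2*t)
√(91868 + 345*k(12, 31)) = √(91868 + 345*(-22 - 2*12)) = √(91868 + 345*(-22 - 24)) = √(91868 + 345*(-46)) = √(91868 - 15870) = √75998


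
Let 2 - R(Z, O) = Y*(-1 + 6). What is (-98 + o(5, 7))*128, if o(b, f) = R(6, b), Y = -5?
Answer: -9088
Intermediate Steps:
R(Z, O) = 27 (R(Z, O) = 2 - (-5)*(-1 + 6) = 2 - (-5)*5 = 2 - 1*(-25) = 2 + 25 = 27)
o(b, f) = 27
(-98 + o(5, 7))*128 = (-98 + 27)*128 = -71*128 = -9088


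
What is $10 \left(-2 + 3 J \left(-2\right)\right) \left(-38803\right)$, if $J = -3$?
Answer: $-6208480$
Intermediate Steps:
$10 \left(-2 + 3 J \left(-2\right)\right) \left(-38803\right) = 10 \left(-2 + 3 \left(\left(-3\right) \left(-2\right)\right)\right) \left(-38803\right) = 10 \left(-2 + 3 \cdot 6\right) \left(-38803\right) = 10 \left(-2 + 18\right) \left(-38803\right) = 10 \cdot 16 \left(-38803\right) = 160 \left(-38803\right) = -6208480$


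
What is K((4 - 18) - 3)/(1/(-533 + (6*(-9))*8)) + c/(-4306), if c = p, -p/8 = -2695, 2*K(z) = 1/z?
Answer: 1711125/73202 ≈ 23.375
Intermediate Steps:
K(z) = 1/(2*z)
p = 21560 (p = -8*(-2695) = 21560)
c = 21560
K((4 - 18) - 3)/(1/(-533 + (6*(-9))*8)) + c/(-4306) = (1/(2*((4 - 18) - 3)))/(1/(-533 + (6*(-9))*8)) + 21560/(-4306) = (1/(2*(-14 - 3)))/(1/(-533 - 54*8)) + 21560*(-1/4306) = ((½)/(-17))/(1/(-533 - 432)) - 10780/2153 = ((½)*(-1/17))/(1/(-965)) - 10780/2153 = -1/(34*(-1/965)) - 10780/2153 = -1/34*(-965) - 10780/2153 = 965/34 - 10780/2153 = 1711125/73202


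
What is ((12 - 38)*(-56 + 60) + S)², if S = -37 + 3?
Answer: 19044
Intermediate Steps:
S = -34
((12 - 38)*(-56 + 60) + S)² = ((12 - 38)*(-56 + 60) - 34)² = (-26*4 - 34)² = (-104 - 34)² = (-138)² = 19044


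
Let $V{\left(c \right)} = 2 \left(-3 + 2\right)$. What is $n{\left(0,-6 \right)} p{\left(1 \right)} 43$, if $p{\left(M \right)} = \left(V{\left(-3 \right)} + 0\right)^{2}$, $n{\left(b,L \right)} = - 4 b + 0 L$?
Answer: $0$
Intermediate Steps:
$n{\left(b,L \right)} = - 4 b$ ($n{\left(b,L \right)} = - 4 b + 0 = - 4 b$)
$V{\left(c \right)} = -2$ ($V{\left(c \right)} = 2 \left(-1\right) = -2$)
$p{\left(M \right)} = 4$ ($p{\left(M \right)} = \left(-2 + 0\right)^{2} = \left(-2\right)^{2} = 4$)
$n{\left(0,-6 \right)} p{\left(1 \right)} 43 = \left(-4\right) 0 \cdot 4 \cdot 43 = 0 \cdot 4 \cdot 43 = 0 \cdot 43 = 0$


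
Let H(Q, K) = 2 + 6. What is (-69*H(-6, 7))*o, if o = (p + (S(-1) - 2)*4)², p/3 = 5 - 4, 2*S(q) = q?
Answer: -27048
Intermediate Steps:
S(q) = q/2
H(Q, K) = 8
p = 3 (p = 3*(5 - 4) = 3*1 = 3)
o = 49 (o = (3 + ((½)*(-1) - 2)*4)² = (3 + (-½ - 2)*4)² = (3 - 5/2*4)² = (3 - 10)² = (-7)² = 49)
(-69*H(-6, 7))*o = -69*8*49 = -552*49 = -27048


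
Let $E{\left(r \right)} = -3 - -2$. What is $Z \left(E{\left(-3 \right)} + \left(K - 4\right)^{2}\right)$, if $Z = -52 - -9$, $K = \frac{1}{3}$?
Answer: $- \frac{4816}{9} \approx -535.11$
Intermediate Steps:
$E{\left(r \right)} = -1$ ($E{\left(r \right)} = -3 + 2 = -1$)
$K = \frac{1}{3} \approx 0.33333$
$Z = -43$ ($Z = -52 + 9 = -43$)
$Z \left(E{\left(-3 \right)} + \left(K - 4\right)^{2}\right) = - 43 \left(-1 + \left(\frac{1}{3} - 4\right)^{2}\right) = - 43 \left(-1 + \left(- \frac{11}{3}\right)^{2}\right) = - 43 \left(-1 + \frac{121}{9}\right) = \left(-43\right) \frac{112}{9} = - \frac{4816}{9}$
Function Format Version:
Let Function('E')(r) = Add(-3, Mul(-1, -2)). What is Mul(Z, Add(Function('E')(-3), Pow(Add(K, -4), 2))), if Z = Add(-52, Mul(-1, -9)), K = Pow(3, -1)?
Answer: Rational(-4816, 9) ≈ -535.11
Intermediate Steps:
Function('E')(r) = -1 (Function('E')(r) = Add(-3, 2) = -1)
K = Rational(1, 3) ≈ 0.33333
Z = -43 (Z = Add(-52, 9) = -43)
Mul(Z, Add(Function('E')(-3), Pow(Add(K, -4), 2))) = Mul(-43, Add(-1, Pow(Add(Rational(1, 3), -4), 2))) = Mul(-43, Add(-1, Pow(Rational(-11, 3), 2))) = Mul(-43, Add(-1, Rational(121, 9))) = Mul(-43, Rational(112, 9)) = Rational(-4816, 9)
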